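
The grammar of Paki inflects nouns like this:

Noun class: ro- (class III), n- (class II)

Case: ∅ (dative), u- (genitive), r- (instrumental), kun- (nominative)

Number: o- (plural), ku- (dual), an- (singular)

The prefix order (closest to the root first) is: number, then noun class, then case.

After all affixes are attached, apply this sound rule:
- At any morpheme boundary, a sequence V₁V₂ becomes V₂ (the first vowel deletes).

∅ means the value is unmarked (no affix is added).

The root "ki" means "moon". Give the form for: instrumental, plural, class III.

rroki

Attach number plural o- → oki.
Attach noun class class III ro- → rooki.
Attach case instrumental r- → rrooki.
Apply vowel deletion: rrooki → rroki.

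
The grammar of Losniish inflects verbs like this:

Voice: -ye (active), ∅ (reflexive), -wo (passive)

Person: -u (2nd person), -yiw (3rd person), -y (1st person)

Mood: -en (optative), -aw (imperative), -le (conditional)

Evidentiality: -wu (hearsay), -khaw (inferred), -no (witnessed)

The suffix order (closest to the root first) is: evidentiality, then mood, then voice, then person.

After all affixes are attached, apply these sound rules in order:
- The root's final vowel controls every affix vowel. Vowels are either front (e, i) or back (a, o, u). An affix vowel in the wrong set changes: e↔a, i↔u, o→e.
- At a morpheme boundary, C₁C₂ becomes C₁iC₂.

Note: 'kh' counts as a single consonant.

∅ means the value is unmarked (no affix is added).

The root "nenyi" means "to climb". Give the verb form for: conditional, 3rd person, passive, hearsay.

Attach evidentiality hearsay -wu → nenyiwu.
Attach mood conditional -le → nenyiwule.
Attach voice passive -wo → nenyiwulewo.
Attach person 3rd person -yiw → nenyiwulewoyiw.
Apply vowel harmony: nenyiwulewoyiw → nenyiwileweyiw.
Epenthesis: no change.

nenyiwileweyiw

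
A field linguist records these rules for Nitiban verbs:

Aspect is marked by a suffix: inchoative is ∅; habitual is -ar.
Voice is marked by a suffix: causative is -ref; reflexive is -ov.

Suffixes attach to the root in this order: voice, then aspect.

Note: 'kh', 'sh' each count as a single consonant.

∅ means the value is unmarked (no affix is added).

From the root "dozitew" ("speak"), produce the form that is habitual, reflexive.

Attach voice reflexive -ov → dozitewov.
Attach aspect habitual -ar → dozitewovar.

dozitewovar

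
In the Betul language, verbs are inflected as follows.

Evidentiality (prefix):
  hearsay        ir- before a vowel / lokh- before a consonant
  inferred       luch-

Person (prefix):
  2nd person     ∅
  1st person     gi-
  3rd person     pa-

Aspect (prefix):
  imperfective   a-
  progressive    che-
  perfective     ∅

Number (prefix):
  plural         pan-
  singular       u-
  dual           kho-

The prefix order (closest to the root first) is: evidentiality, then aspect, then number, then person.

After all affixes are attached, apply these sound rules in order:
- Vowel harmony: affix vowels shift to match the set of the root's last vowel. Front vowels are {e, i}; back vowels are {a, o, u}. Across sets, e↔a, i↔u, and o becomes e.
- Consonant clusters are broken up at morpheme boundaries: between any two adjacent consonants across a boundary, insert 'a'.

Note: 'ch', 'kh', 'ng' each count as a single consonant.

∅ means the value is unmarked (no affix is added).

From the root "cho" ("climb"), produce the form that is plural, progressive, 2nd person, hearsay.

panachalokhacho

Attach evidentiality hearsay lokh- (before consonant 'ch') → lokhcho.
Attach aspect progressive che- → chelokhcho.
Attach number plural pan- → panchelokhcho.
person = 2nd person: zero marking, form stays panchelokhcho.
Apply vowel harmony: panchelokhcho → panchalokhcho.
Apply epenthesis: panchalokhcho → panachalokhacho.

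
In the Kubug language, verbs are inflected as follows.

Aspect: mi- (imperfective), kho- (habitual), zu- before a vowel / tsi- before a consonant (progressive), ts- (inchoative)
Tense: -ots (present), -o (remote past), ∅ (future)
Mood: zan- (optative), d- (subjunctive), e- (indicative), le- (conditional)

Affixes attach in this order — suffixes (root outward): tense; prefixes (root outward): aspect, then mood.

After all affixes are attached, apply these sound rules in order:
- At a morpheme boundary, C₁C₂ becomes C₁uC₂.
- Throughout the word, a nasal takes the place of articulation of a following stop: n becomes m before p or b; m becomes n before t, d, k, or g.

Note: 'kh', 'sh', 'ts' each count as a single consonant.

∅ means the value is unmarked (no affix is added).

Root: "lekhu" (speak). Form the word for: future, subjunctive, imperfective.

tense = future: zero marking, form stays lekhu.
Attach aspect imperfective mi- → milekhu.
Attach mood subjunctive d- → dmilekhu.
Apply epenthesis: dmilekhu → dumilekhu.
Nasal assimilation: no change.

dumilekhu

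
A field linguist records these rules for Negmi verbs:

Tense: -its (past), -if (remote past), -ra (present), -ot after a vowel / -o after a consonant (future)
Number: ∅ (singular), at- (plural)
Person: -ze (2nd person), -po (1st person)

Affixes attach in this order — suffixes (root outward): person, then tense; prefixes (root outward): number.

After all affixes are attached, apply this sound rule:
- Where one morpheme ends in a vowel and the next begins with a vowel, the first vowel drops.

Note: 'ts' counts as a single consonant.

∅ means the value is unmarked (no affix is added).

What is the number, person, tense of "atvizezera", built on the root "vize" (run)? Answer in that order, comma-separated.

Segment: at-vize-ze-ra.
number: at- → plural.
person: -ze → 2nd person.
tense: -ra → present.

plural, 2nd person, present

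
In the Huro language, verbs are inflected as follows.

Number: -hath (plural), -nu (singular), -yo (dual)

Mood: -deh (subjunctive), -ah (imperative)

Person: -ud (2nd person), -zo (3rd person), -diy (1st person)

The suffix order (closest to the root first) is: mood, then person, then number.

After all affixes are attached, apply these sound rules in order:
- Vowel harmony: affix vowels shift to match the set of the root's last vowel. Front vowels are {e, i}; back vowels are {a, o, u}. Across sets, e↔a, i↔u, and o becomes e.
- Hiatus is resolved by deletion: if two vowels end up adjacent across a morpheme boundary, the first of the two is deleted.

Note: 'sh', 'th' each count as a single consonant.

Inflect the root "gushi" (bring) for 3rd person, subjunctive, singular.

Attach mood subjunctive -deh → gushideh.
Attach person 3rd person -zo → gushidehzo.
Attach number singular -nu → gushidehzonu.
Apply vowel harmony: gushidehzonu → gushidehzeni.
Vowel deletion: no change.

gushidehzeni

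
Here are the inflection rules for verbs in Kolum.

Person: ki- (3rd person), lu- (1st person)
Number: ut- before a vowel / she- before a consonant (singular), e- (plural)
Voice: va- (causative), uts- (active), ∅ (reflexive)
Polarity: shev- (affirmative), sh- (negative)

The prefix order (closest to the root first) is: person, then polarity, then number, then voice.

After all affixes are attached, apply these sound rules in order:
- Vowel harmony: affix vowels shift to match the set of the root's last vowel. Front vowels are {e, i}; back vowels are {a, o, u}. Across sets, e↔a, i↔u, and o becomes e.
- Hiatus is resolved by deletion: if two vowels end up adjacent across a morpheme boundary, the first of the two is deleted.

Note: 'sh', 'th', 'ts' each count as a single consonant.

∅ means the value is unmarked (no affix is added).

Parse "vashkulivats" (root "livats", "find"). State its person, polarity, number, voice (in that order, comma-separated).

Segment: va-e-sh-ki-livats.
person: ki- → 3rd person.
polarity: sh- → negative.
number: e- → plural.
voice: va- → causative.

3rd person, negative, plural, causative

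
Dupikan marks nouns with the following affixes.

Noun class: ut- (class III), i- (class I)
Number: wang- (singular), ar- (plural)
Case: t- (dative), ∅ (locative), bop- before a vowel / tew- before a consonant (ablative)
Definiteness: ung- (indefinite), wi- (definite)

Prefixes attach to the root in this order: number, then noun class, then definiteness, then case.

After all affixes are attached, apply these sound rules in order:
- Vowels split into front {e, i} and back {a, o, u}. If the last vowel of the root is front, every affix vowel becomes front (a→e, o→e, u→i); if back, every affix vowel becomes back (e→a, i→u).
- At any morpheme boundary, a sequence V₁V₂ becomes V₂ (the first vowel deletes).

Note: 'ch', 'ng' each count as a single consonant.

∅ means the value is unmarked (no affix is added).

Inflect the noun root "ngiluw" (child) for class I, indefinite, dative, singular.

tunguwangngiluw

Attach number singular wang- → wangngiluw.
Attach noun class class I i- → iwangngiluw.
Attach definiteness indefinite ung- → ungiwangngiluw.
Attach case dative t- → tungiwangngiluw.
Apply vowel harmony: tungiwangngiluw → tunguwangngiluw.
Vowel deletion: no change.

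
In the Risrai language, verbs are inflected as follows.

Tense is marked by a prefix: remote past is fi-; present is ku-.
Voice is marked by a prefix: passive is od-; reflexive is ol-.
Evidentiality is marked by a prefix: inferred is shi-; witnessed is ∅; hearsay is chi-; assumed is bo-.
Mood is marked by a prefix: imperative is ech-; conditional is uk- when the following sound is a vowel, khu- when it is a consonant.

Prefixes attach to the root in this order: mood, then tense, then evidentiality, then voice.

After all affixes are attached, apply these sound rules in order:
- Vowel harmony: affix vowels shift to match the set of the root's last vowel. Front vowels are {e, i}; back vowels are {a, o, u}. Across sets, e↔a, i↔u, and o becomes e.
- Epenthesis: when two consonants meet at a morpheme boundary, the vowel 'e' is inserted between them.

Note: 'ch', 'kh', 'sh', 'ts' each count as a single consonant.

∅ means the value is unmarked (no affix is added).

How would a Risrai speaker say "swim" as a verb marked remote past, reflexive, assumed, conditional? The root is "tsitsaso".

olebofukhutsitsaso

Attach mood conditional khu- (before consonant 'ts') → khutsitsaso.
Attach tense remote past fi- → fikhutsitsaso.
Attach evidentiality assumed bo- → bofikhutsitsaso.
Attach voice reflexive ol- → olbofikhutsitsaso.
Apply vowel harmony: olbofikhutsitsaso → olbofukhutsitsaso.
Apply epenthesis: olbofukhutsitsaso → olebofukhutsitsaso.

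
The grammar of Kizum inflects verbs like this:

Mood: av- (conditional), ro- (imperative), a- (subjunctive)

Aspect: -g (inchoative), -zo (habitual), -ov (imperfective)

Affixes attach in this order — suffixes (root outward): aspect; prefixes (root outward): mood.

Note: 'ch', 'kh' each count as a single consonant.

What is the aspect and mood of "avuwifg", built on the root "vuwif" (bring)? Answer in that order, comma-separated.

Segment: a-vuwif-g.
aspect: -g → inchoative.
mood: a- → subjunctive.

inchoative, subjunctive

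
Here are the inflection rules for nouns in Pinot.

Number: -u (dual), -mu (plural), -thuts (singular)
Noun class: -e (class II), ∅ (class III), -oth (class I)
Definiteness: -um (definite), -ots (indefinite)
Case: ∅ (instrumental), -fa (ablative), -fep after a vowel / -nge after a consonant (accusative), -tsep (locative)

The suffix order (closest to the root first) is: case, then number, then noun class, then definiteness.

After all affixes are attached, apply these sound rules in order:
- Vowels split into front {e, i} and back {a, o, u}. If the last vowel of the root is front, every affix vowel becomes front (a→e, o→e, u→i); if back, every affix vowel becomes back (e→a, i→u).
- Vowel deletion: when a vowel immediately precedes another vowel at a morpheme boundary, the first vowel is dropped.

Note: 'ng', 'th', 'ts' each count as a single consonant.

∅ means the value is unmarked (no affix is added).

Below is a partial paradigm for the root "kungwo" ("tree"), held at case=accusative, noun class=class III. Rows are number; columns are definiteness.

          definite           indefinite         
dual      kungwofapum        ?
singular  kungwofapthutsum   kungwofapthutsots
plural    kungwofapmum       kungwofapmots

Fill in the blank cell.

Attach case accusative -fep (after vowel 'o') → kungwofep.
Attach number dual -u → kungwofepu.
noun class = class III: zero marking, form stays kungwofepu.
Attach definiteness indefinite -ots → kungwofepuots.
Apply vowel harmony: kungwofepuots → kungwofapuots.
Apply vowel deletion: kungwofapuots → kungwofapots.

kungwofapots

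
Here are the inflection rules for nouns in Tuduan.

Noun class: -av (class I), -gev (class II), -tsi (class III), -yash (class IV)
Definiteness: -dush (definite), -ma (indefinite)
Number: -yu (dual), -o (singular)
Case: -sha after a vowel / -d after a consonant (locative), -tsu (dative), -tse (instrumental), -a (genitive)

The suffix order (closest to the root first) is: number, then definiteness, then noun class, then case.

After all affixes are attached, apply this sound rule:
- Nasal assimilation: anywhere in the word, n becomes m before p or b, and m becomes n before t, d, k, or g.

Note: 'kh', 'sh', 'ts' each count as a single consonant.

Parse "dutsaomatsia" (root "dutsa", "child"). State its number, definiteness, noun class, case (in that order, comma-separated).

singular, indefinite, class III, genitive

Segment: dutsa-o-ma-tsi-a.
number: -o → singular.
definiteness: -ma → indefinite.
noun class: -tsi → class III.
case: -a → genitive.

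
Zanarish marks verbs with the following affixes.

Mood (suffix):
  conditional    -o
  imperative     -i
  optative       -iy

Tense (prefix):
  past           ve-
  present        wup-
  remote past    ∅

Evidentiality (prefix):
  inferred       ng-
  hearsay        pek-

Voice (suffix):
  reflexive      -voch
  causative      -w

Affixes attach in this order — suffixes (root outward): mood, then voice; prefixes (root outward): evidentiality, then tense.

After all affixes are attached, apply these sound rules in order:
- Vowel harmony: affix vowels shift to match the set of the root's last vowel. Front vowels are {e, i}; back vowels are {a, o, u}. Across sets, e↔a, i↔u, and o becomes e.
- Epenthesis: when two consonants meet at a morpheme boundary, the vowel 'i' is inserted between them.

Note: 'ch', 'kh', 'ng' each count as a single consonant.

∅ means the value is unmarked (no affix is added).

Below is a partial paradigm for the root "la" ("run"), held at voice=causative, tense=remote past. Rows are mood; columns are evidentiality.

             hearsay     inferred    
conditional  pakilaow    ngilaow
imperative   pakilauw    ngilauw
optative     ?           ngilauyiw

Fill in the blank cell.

Attach mood optative -iy → laiy.
Attach voice causative -w → laiyw.
Attach evidentiality hearsay pek- → peklaiyw.
tense = remote past: zero marking, form stays peklaiyw.
Apply vowel harmony: peklaiyw → paklauyw.
Apply epenthesis: paklauyw → pakilauyiw.

pakilauyiw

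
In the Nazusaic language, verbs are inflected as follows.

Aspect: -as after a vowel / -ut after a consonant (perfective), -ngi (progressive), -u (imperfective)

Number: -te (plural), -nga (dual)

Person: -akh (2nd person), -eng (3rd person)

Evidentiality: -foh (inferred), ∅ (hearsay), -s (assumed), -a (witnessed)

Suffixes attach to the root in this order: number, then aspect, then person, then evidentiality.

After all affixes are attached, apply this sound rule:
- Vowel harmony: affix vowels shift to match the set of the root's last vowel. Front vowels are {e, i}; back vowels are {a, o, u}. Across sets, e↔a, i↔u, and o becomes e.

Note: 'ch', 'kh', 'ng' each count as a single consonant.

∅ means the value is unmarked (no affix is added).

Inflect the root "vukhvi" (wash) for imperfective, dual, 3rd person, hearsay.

Attach number dual -nga → vukhvinga.
Attach aspect imperfective -u → vukhvingau.
Attach person 3rd person -eng → vukhvingaueng.
evidentiality = hearsay: zero marking, form stays vukhvingaueng.
Apply vowel harmony: vukhvingaueng → vukhvingeieng.

vukhvingeieng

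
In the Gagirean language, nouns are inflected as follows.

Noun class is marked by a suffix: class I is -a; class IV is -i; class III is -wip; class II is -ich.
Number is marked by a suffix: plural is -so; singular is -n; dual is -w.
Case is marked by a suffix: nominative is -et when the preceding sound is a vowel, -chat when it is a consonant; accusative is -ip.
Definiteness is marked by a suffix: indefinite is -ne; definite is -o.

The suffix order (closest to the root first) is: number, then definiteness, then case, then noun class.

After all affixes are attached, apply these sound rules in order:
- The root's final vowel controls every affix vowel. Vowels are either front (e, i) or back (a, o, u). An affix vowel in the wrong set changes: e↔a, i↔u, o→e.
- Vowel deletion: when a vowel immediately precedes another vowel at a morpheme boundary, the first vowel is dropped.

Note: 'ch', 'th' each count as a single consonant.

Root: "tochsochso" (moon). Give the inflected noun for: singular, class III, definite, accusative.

tochsochsonupwup

Attach number singular -n → tochsochson.
Attach definiteness definite -o → tochsochsono.
Attach case accusative -ip → tochsochsonoip.
Attach noun class class III -wip → tochsochsonoipwip.
Apply vowel harmony: tochsochsonoipwip → tochsochsonoupwup.
Apply vowel deletion: tochsochsonoupwup → tochsochsonupwup.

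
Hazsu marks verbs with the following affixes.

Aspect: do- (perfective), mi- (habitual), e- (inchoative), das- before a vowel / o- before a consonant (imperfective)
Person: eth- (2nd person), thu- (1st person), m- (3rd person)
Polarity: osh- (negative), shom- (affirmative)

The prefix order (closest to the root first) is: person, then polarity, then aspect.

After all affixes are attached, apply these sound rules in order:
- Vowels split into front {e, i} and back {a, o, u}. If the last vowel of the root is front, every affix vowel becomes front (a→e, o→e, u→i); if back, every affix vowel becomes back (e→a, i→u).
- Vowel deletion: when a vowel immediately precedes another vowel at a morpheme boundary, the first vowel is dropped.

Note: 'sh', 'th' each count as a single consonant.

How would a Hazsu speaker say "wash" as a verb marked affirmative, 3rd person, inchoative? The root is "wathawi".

Attach person 3rd person m- → mwathawi.
Attach polarity affirmative shom- → shommwathawi.
Attach aspect inchoative e- → eshommwathawi.
Apply vowel harmony: eshommwathawi → eshemmwathawi.
Vowel deletion: no change.

eshemmwathawi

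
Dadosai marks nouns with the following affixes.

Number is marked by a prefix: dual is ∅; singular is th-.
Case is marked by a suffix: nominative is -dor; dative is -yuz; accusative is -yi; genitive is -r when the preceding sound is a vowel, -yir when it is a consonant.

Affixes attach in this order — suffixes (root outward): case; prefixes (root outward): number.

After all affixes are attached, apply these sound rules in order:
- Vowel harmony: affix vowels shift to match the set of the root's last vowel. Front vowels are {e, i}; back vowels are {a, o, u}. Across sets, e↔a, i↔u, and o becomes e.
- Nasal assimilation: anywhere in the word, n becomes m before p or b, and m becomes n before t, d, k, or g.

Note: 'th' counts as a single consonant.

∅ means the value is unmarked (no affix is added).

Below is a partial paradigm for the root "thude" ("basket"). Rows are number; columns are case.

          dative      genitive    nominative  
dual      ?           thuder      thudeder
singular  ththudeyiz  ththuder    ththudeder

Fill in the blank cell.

thudeyiz

Attach case dative -yuz → thudeyuz.
number = dual: zero marking, form stays thudeyuz.
Apply vowel harmony: thudeyuz → thudeyiz.
Nasal assimilation: no change.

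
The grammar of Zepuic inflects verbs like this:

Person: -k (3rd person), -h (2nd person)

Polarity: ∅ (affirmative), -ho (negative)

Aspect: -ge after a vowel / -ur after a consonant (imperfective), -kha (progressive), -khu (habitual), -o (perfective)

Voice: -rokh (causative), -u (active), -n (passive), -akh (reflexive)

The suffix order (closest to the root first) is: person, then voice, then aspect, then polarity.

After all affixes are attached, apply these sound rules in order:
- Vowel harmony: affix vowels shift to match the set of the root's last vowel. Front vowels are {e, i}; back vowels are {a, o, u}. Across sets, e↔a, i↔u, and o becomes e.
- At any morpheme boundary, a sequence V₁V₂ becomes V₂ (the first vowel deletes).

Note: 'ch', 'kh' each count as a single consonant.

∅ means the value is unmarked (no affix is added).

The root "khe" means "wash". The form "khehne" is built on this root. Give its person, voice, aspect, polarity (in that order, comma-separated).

Segment: khe-h-n-o.
person: -h → 2nd person.
voice: -n → passive.
aspect: -o → perfective.
polarity: ∅ → affirmative.

2nd person, passive, perfective, affirmative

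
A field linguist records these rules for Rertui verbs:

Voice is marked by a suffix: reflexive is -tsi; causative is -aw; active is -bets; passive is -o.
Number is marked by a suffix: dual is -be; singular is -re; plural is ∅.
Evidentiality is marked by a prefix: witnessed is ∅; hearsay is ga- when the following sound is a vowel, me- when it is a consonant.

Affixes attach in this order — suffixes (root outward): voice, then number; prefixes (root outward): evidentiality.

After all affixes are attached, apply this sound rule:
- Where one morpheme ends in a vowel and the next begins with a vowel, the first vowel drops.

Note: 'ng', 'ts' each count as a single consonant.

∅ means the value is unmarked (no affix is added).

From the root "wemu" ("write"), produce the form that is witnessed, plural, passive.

wemo

Attach voice passive -o → wemuo.
evidentiality = witnessed: zero marking, form stays wemuo.
number = plural: zero marking, form stays wemuo.
Apply vowel deletion: wemuo → wemo.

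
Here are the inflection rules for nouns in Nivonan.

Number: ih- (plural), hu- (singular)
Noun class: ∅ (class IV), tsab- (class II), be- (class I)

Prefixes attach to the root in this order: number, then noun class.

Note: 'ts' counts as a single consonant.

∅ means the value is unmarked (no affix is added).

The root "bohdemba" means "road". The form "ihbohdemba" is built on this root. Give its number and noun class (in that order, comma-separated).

plural, class IV

Segment: ih-bohdemba.
number: ih- → plural.
noun class: ∅ → class IV.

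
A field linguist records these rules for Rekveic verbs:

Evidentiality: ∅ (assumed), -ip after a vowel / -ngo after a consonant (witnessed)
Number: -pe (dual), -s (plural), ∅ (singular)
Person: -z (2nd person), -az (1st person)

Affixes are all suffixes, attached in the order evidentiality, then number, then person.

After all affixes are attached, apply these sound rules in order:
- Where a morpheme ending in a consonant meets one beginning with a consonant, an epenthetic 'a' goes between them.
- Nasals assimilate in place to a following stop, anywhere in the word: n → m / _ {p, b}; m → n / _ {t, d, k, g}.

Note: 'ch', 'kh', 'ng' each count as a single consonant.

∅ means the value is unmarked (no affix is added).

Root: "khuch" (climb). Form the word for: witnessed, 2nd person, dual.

Attach evidentiality witnessed -ngo (after consonant 'ch') → khuchngo.
Attach number dual -pe → khuchngope.
Attach person 2nd person -z → khuchngopez.
Apply epenthesis: khuchngopez → khuchangopez.
Nasal assimilation: no change.

khuchangopez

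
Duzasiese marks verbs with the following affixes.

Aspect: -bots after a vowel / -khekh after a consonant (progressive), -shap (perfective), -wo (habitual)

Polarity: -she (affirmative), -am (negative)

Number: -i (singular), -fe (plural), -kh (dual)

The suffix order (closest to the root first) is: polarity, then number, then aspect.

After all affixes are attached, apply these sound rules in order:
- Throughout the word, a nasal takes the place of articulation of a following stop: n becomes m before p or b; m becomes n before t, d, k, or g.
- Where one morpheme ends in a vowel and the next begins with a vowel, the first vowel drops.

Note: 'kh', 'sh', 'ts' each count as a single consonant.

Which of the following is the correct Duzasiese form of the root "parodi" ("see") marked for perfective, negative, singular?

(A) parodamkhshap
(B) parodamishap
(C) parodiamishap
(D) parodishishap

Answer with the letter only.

Attach polarity negative -am → parodiam.
Attach number singular -i → parodiami.
Attach aspect perfective -shap → parodiamishap.
Nasal assimilation: no change.
Apply vowel deletion: parodiamishap → parodamishap.
So the correct form is parodamishap, option (B).
(C) parodiamishap is wrong: it fails to apply the sound rule(s).
(D) parodishishap is wrong: it uses affirmative instead of negative for polarity.
(A) parodamkhshap is wrong: it uses dual instead of singular for number.

B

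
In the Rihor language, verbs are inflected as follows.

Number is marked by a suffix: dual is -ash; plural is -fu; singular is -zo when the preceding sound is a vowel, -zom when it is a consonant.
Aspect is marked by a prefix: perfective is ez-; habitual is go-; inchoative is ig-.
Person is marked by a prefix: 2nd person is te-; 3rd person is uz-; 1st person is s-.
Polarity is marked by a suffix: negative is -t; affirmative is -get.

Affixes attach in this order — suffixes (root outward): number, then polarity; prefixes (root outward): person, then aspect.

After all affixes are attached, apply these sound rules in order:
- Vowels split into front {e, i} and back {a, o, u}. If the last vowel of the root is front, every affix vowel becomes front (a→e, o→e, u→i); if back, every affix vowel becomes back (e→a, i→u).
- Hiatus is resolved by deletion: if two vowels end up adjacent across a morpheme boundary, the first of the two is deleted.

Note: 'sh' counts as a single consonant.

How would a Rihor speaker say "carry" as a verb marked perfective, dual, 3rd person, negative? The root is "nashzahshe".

eziznashzahshesht

Attach person 3rd person uz- → uznashzahshe.
Attach number dual -ash → uznashzahsheash.
Attach aspect perfective ez- → ezuznashzahsheash.
Attach polarity negative -t → ezuznashzahsheasht.
Apply vowel harmony: ezuznashzahsheasht → eziznashzahsheesht.
Apply vowel deletion: eziznashzahsheesht → eziznashzahshesht.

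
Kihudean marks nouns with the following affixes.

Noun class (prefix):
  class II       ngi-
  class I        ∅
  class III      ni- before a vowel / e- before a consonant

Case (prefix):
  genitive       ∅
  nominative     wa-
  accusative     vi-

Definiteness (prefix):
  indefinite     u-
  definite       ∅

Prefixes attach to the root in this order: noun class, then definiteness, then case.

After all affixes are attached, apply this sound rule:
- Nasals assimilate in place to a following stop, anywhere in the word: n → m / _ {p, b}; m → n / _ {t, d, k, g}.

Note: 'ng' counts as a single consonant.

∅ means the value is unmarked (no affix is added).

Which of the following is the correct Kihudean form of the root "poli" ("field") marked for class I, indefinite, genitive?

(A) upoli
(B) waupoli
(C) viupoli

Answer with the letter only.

A

noun class = class I: zero marking, form stays poli.
Attach definiteness indefinite u- → upoli.
case = genitive: zero marking, form stays upoli.
Nasal assimilation: no change.
So the correct form is upoli, option (A).
(C) viupoli is wrong: it uses accusative instead of genitive for case.
(B) waupoli is wrong: it uses nominative instead of genitive for case.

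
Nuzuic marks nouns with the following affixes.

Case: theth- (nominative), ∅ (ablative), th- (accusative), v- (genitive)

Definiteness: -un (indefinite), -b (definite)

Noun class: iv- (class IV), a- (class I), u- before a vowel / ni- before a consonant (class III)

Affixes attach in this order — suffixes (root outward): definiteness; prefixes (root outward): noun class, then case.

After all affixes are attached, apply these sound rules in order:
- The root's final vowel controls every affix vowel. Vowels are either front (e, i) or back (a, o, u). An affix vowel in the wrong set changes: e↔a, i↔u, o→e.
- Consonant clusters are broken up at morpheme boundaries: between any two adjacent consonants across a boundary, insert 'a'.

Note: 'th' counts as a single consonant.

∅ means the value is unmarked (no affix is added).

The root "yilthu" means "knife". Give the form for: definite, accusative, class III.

thanuyilthub

Attach noun class class III ni- (before consonant 'y') → niyilthu.
Attach case accusative th- → thniyilthu.
Attach definiteness definite -b → thniyilthub.
Apply vowel harmony: thniyilthub → thnuyilthub.
Apply epenthesis: thnuyilthub → thanuyilthub.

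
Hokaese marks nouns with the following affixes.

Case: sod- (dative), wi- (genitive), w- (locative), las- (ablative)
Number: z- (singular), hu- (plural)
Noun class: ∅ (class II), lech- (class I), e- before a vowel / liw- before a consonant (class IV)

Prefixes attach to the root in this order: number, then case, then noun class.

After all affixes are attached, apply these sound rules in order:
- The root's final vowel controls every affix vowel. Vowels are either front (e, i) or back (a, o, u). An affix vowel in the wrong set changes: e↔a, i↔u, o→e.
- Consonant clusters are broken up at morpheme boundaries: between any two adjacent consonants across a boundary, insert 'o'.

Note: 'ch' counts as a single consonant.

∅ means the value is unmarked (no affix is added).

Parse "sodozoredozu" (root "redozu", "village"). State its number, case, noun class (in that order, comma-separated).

Segment: sod-z-redozu.
number: z- → singular.
case: sod- → dative.
noun class: ∅ → class II.

singular, dative, class II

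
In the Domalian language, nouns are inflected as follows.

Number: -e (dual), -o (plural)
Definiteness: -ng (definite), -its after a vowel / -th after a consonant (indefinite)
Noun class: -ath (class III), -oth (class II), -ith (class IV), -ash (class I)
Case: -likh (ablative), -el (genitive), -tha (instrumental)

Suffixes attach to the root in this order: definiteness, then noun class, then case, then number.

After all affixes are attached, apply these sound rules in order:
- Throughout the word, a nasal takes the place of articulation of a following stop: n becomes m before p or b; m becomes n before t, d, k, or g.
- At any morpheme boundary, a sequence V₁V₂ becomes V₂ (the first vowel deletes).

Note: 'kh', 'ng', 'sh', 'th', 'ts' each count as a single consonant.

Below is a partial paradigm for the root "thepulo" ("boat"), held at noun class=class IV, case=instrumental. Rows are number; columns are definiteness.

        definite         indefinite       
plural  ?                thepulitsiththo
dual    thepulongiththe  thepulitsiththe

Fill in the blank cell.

Attach definiteness definite -ng → thepulong.
Attach noun class class IV -ith → thepulongith.
Attach case instrumental -tha → thepulongiththa.
Attach number plural -o → thepulongiththao.
Nasal assimilation: no change.
Apply vowel deletion: thepulongiththao → thepulongiththo.

thepulongiththo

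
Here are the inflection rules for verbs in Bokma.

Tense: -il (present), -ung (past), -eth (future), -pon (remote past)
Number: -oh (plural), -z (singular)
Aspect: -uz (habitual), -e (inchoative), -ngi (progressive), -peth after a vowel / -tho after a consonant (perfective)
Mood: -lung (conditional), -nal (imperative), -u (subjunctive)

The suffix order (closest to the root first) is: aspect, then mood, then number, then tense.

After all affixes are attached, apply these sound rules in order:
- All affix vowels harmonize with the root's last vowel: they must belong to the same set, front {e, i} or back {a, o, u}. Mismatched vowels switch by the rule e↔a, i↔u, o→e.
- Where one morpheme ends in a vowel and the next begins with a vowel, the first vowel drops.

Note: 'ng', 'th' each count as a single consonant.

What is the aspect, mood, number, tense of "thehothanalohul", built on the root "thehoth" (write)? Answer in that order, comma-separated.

Segment: thehoth-e-nal-oh-il.
aspect: -e → inchoative.
mood: -nal → imperative.
number: -oh → plural.
tense: -il → present.

inchoative, imperative, plural, present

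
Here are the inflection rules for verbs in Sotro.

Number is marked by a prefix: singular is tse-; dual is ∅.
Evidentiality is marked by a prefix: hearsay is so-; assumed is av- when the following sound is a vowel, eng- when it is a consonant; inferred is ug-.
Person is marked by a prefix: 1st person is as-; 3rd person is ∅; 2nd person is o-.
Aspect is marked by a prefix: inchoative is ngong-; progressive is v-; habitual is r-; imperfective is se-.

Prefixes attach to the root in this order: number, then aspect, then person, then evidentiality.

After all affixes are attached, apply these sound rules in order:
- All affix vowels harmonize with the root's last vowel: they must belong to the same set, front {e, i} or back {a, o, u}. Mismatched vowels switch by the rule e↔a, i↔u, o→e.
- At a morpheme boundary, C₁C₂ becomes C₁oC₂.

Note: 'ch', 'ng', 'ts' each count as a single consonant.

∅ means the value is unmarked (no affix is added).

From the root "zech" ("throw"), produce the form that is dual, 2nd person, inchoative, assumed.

number = dual: zero marking, form stays zech.
Attach aspect inchoative ngong- → ngongzech.
Attach person 2nd person o- → ongongzech.
Attach evidentiality assumed av- (before vowel 'o') → avongongzech.
Apply vowel harmony: avongongzech → evengengzech.
Apply epenthesis: evengengzech → evengengozech.

evengengozech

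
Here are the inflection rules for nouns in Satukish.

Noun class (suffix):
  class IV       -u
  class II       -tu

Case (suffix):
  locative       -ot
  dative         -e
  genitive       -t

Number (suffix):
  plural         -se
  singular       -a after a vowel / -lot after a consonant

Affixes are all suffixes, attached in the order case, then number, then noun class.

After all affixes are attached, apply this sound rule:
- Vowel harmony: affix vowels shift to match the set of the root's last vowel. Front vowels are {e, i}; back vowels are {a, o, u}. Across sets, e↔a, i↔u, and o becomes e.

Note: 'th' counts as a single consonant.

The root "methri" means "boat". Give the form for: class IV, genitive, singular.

methritleti

Attach case genitive -t → methrit.
Attach number singular -lot (after consonant 't') → methritlot.
Attach noun class class IV -u → methritlotu.
Apply vowel harmony: methritlotu → methritleti.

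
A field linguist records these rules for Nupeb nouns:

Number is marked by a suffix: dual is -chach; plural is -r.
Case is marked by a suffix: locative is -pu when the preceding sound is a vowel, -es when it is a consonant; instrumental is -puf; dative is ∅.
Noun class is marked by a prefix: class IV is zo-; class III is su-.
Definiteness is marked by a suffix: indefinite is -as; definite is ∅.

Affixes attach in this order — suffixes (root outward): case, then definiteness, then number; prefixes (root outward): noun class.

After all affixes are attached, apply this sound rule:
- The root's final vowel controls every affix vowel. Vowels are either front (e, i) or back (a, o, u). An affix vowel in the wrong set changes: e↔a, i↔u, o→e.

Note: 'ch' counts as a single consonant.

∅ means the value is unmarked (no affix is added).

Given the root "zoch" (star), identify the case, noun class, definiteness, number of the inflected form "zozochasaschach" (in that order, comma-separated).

locative, class IV, indefinite, dual

Segment: zo-zoch-es-as-chach.
case: -pu/es → locative.
noun class: zo- → class IV.
definiteness: -as → indefinite.
number: -chach → dual.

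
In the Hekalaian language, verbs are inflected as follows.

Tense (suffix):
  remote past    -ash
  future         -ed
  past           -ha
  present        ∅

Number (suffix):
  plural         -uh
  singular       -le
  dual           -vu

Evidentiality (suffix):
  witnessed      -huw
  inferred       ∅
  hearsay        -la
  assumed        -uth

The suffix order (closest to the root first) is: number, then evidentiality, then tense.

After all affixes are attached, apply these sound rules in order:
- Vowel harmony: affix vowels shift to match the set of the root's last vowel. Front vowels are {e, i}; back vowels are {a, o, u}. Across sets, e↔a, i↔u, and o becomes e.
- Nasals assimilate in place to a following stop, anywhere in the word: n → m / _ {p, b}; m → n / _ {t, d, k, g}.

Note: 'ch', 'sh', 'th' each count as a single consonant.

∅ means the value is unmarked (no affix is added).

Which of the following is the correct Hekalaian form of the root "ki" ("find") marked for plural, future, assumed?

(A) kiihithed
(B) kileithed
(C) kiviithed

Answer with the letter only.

Attach number plural -uh → kiuh.
Attach evidentiality assumed -uth → kiuhuth.
Attach tense future -ed → kiuhuthed.
Apply vowel harmony: kiuhuthed → kiihithed.
Nasal assimilation: no change.
So the correct form is kiihithed, option (A).
(B) kileithed is wrong: it uses singular instead of plural for number.
(C) kiviithed is wrong: it uses dual instead of plural for number.

A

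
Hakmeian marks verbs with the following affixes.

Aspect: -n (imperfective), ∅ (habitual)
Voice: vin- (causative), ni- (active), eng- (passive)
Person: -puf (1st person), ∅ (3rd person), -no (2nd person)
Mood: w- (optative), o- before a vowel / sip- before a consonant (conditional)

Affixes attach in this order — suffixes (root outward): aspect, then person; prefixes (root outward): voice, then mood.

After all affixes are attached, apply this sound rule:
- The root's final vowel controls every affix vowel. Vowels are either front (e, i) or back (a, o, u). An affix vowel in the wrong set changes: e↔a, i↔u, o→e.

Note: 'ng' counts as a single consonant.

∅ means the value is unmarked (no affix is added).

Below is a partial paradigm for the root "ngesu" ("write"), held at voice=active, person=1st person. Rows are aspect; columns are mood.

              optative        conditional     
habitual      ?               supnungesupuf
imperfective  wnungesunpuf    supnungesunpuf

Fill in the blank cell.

aspect = habitual: zero marking, form stays ngesu.
Attach voice active ni- → ningesu.
Attach mood optative w- → wningesu.
Attach person 1st person -puf → wningesupuf.
Apply vowel harmony: wningesupuf → wnungesupuf.

wnungesupuf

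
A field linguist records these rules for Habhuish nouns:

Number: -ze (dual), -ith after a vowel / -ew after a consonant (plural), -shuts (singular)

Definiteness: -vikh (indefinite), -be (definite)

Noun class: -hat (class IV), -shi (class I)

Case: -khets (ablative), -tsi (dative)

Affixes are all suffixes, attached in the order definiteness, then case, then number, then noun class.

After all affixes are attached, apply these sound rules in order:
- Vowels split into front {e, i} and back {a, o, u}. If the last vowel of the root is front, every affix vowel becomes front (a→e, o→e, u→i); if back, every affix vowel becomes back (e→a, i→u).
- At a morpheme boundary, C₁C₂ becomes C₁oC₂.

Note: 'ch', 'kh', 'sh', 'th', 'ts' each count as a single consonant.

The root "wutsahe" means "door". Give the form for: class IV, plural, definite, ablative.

Attach definiteness definite -be → wutsahebe.
Attach case ablative -khets → wutsahebekhets.
Attach number plural -ew (after consonant 'ts') → wutsahebekhetsew.
Attach noun class class IV -hat → wutsahebekhetsewhat.
Apply vowel harmony: wutsahebekhetsewhat → wutsahebekhetsewhet.
Apply epenthesis: wutsahebekhetsewhet → wutsahebekhetsewohet.

wutsahebekhetsewohet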